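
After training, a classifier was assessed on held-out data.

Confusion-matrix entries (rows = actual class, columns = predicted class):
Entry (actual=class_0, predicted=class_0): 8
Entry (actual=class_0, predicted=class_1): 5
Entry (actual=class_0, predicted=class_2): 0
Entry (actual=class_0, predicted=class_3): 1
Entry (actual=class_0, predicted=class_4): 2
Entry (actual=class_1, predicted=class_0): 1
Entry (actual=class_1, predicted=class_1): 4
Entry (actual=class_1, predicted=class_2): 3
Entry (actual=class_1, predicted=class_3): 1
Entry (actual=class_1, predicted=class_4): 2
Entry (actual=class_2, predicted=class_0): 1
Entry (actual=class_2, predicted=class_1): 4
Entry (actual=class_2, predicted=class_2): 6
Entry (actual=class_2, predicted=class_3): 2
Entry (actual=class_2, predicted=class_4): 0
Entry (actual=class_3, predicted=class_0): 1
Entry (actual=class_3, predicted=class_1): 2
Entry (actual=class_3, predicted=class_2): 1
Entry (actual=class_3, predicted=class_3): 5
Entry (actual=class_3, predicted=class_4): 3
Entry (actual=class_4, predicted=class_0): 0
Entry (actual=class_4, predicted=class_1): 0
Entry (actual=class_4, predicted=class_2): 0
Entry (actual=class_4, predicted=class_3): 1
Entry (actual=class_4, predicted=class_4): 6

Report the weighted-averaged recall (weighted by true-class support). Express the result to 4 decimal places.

0.4915

Per-class recall (TP/(TP+FN)):
  class_0: TP=8, FN=5+0+1+2=8 → 8/16 = 0.50000
  class_1: TP=4, FN=1+3+1+2=7 → 4/11 = 0.36364
  class_2: TP=6, FN=1+4+2+0=7 → 6/13 = 0.46154
  class_3: TP=5, FN=1+2+1+3=7 → 5/12 = 0.41667
  class_4: TP=6, FN=0+0+0+1=1 → 6/7 = 0.85714
Weighted-recall = Σ (supportᵢ/N)·recallᵢ with N=59: (16/59)·0.50000 + (11/59)·0.36364 + (13/59)·0.46154 + (12/59)·0.41667 + (7/59)·0.85714 = 0.4915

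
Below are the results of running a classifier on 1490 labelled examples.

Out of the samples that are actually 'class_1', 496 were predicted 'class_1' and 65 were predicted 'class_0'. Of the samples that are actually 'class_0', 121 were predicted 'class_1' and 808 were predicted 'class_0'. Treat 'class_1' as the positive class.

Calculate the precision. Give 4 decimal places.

0.8039

Precision = TP/(TP+FP) = 496/(496+121) = 496/617 = 0.8039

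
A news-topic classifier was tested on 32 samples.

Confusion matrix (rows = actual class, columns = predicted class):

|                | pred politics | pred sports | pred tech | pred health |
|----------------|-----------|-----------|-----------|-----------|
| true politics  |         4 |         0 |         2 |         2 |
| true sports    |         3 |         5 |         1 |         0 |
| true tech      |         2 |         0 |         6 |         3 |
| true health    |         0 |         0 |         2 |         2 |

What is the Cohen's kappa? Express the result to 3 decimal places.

0.367

Observed agreement pₒ = trace/N = 17/32 = 0.5313
Expected agreement pₑ = Σ (rowᵢ·colᵢ)/N² = (8·9 + 9·5 + 11·11 + 4·7)/32² = 0.2598
κ = (pₒ − pₑ)/(1 − pₑ) = (0.5313 − 0.2598)/(1 − 0.2598) = 0.367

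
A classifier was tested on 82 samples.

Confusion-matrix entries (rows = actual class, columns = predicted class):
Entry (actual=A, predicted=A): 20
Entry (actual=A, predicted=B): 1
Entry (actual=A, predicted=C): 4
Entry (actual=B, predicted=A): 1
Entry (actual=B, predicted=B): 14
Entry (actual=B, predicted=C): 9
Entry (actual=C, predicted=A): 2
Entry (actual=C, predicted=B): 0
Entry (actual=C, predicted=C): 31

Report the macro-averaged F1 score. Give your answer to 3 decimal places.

0.785

Per-class F1 score (2·TP/(2·TP+FP+FN)):
  A: TP=20, FP=1+2=3, FN=1+4=5 → 40/48 = 0.8333
  B: TP=14, FP=1+0=1, FN=1+9=10 → 28/39 = 0.7179
  C: TP=31, FP=4+9=13, FN=2+0=2 → 62/77 = 0.8052
Macro-F1 score = mean = (0.8333 + 0.7179 + 0.8052) / 3 = 0.785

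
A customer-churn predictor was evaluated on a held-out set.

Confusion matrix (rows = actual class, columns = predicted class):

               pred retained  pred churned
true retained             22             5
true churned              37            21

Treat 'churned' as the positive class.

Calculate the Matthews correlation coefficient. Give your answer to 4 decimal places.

0.1787

MCC = (TP·TN − FP·FN) / √((TP+FP)(TP+FN)(TN+FP)(TN+FN))
Numerator = 21·22 − 5·37 = 277
Denominator = √(26·58·27·59) = √2402244 = 1549.9174
MCC = 277 / 1549.9174 = 0.1787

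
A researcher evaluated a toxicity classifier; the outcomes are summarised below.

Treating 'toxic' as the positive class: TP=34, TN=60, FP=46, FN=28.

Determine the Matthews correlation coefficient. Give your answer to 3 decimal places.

0.111

MCC = (TP·TN − FP·FN) / √((TP+FP)(TP+FN)(TN+FP)(TN+FN))
Numerator = 34·60 − 46·28 = 752
Denominator = √(80·62·106·88) = √46266880 = 6801.9762
MCC = 752 / 6801.9762 = 0.111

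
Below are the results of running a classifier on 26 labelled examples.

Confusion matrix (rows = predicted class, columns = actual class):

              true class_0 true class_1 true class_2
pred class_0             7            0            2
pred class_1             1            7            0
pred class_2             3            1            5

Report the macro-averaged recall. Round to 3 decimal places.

0.742

Per-class recall (TP/(TP+FN)):
  class_0: TP=7, FN=1+3=4 → 7/11 = 0.6364
  class_1: TP=7, FN=0+1=1 → 7/8 = 0.8750
  class_2: TP=5, FN=2+0=2 → 5/7 = 0.7143
Macro-recall = mean = (0.6364 + 0.8750 + 0.7143) / 3 = 0.742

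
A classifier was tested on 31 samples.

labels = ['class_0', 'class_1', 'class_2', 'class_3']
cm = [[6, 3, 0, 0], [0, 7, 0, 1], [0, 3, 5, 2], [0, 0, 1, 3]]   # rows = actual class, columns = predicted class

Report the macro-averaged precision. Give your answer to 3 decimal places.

0.718

Per-class precision (TP/(TP+FP)):
  class_0: TP=6, FP=0+0+0=0 → 6/6 = 1.0000
  class_1: TP=7, FP=3+3+0=6 → 7/13 = 0.5385
  class_2: TP=5, FP=0+0+1=1 → 5/6 = 0.8333
  class_3: TP=3, FP=0+1+2=3 → 3/6 = 0.5000
Macro-precision = mean = (1.0000 + 0.5385 + 0.8333 + 0.5000) / 4 = 0.718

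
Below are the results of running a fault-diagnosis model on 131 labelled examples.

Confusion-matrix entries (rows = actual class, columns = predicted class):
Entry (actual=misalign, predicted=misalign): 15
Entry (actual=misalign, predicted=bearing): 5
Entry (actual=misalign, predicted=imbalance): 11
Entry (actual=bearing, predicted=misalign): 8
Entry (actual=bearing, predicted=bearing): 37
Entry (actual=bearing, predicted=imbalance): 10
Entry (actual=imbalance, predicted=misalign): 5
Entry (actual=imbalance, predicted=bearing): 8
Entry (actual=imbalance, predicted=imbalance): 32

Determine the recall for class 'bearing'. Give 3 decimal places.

Take TP from the diagonal, FP from the rest of the 'bearing' prediction marginal, FN from the rest of the 'bearing' actual marginal.
recall = TP/(TP+FN).
bearing: TP=37, FN=8+10=18 → 37/55 = 0.6727

0.673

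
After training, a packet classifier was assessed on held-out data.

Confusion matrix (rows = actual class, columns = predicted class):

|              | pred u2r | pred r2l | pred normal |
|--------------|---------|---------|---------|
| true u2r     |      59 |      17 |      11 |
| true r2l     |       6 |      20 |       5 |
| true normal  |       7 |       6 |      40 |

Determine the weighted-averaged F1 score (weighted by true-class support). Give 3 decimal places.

Per-class F1 score (2·TP/(2·TP+FP+FN)):
  u2r: TP=59, FP=6+7=13, FN=17+11=28 → 118/159 = 0.7421
  r2l: TP=20, FP=17+6=23, FN=6+5=11 → 40/74 = 0.5405
  normal: TP=40, FP=11+5=16, FN=7+6=13 → 80/109 = 0.7339
Weighted-F1 score = Σ (supportᵢ/N)·F1 scoreᵢ with N=171: (87/171)·0.7421 + (31/171)·0.5405 + (53/171)·0.7339 = 0.703

0.703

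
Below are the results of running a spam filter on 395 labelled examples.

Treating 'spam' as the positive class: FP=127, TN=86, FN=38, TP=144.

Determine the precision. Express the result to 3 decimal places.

Precision = TP/(TP+FP) = 144/(144+127) = 144/271 = 0.531

0.531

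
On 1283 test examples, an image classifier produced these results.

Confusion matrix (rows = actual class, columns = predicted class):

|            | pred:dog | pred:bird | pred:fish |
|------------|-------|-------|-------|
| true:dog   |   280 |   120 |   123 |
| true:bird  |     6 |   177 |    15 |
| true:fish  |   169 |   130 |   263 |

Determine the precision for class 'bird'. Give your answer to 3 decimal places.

0.415

precision = TP/(TP+FP).
bird: TP=177, FP=120+130=250 → 177/427 = 0.4145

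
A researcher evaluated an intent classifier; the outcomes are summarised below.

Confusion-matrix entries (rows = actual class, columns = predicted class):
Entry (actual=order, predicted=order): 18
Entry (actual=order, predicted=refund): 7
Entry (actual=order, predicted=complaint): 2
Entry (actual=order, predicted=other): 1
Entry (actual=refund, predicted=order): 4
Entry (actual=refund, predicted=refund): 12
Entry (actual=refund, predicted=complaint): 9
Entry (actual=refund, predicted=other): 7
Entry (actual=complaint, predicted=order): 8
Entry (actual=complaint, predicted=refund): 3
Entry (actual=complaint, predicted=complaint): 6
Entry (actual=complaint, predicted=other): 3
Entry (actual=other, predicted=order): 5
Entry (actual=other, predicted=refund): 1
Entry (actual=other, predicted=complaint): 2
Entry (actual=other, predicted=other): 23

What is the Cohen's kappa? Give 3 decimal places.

Observed agreement pₒ = trace/N = 59/111 = 0.5315
Expected agreement pₑ = Σ (rowᵢ·colᵢ)/N² = (28·35 + 32·23 + 20·19 + 31·34)/111² = 0.2557
κ = (pₒ − pₑ)/(1 − pₑ) = (0.5315 − 0.2557)/(1 − 0.2557) = 0.371

0.371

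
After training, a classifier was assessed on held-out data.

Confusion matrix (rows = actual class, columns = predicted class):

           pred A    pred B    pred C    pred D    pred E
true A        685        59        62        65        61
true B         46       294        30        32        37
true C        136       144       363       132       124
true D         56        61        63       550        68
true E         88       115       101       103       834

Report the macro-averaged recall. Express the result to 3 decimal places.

0.634

Per-class recall (TP/(TP+FN)):
  A: TP=685, FN=59+62+65+61=247 → 685/932 = 0.7350
  B: TP=294, FN=46+30+32+37=145 → 294/439 = 0.6697
  C: TP=363, FN=136+144+132+124=536 → 363/899 = 0.4038
  D: TP=550, FN=56+61+63+68=248 → 550/798 = 0.6892
  E: TP=834, FN=88+115+101+103=407 → 834/1241 = 0.6720
Macro-recall = mean = (0.7350 + 0.6697 + 0.4038 + 0.6892 + 0.6720) / 5 = 0.634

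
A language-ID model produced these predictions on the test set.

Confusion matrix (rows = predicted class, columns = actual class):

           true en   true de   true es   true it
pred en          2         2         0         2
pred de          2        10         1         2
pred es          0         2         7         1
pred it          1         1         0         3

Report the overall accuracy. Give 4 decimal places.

0.6111

Accuracy = trace / total = (2+10+7+3=22) / 36 = 22/36 = 0.6111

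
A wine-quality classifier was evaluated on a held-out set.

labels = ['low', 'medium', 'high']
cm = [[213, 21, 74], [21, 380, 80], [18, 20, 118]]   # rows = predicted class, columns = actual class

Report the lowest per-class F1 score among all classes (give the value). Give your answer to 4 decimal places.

Per-class F1 score (2·TP/(2·TP+FP+FN)):
  low: TP=213, FP=21+74=95, FN=21+18=39 → 426/560 = 0.76071
  medium: TP=380, FP=21+80=101, FN=21+20=41 → 760/902 = 0.84257
  high: TP=118, FP=18+20=38, FN=74+80=154 → 236/428 = 0.55140
Lowest is class 'high' with F1 score = 0.5514.

0.5514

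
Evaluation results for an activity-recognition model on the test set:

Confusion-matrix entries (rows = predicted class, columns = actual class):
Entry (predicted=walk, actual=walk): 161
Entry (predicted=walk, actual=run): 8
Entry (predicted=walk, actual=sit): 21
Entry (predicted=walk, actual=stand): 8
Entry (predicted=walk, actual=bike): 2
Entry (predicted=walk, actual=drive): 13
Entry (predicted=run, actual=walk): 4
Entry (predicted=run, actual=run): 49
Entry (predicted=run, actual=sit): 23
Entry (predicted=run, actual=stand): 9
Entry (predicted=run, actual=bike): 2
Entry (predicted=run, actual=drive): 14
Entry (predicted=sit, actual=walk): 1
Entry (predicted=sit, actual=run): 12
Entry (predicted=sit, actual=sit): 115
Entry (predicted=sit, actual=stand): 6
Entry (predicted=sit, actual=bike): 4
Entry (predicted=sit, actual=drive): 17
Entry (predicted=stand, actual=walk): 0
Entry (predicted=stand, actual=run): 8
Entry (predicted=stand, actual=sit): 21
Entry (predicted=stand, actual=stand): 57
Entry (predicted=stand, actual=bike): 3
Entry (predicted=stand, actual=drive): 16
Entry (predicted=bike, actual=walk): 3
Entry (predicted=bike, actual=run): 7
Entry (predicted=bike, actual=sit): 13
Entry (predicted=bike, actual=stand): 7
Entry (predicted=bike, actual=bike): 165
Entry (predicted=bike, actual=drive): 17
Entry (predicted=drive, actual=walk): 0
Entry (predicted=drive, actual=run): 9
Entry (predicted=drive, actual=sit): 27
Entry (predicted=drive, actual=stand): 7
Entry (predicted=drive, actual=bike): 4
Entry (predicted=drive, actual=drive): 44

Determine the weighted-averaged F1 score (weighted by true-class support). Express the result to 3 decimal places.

0.661

Per-class F1 score (2·TP/(2·TP+FP+FN)):
  walk: TP=161, FP=8+21+8+2+13=52, FN=4+1+0+3+0=8 → 322/382 = 0.8429
  run: TP=49, FP=4+23+9+2+14=52, FN=8+12+8+7+9=44 → 98/194 = 0.5052
  sit: TP=115, FP=1+12+6+4+17=40, FN=21+23+21+13+27=105 → 230/375 = 0.6133
  stand: TP=57, FP=0+8+21+3+16=48, FN=8+9+6+7+7=37 → 114/199 = 0.5729
  bike: TP=165, FP=3+7+13+7+17=47, FN=2+2+4+3+4=15 → 330/392 = 0.8418
  drive: TP=44, FP=0+9+27+7+4=47, FN=13+14+17+16+17=77 → 88/212 = 0.4151
Weighted-F1 score = Σ (supportᵢ/N)·F1 scoreᵢ with N=877: (169/877)·0.8429 + (93/877)·0.5052 + (220/877)·0.6133 + (94/877)·0.5729 + (180/877)·0.8418 + (121/877)·0.4151 = 0.661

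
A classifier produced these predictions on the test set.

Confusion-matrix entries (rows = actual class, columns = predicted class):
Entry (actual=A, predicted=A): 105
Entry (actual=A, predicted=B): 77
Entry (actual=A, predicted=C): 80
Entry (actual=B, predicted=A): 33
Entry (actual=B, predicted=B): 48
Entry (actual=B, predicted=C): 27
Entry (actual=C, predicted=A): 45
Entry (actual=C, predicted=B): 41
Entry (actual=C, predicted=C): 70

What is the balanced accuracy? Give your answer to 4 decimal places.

0.4313

Balanced accuracy = mean of per-class recall.
  A: recall = 105/262 = 0.40076
  B: recall = 48/108 = 0.44444
  C: recall = 70/156 = 0.44872
Mean = (0.40076 + 0.44444 + 0.44872) / 3 = 0.4313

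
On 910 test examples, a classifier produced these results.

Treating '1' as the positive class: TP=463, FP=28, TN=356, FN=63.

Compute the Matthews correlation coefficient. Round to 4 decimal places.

0.7999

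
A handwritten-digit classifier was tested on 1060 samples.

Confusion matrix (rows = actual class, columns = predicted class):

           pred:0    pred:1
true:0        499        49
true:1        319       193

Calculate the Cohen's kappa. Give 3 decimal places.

0.293

Observed agreement pₒ = trace/N = 692/1060 = 0.6528
Expected agreement pₑ = Σ (rowᵢ·colᵢ)/N² = (548·818 + 512·242)/1060² = 0.5092
κ = (pₒ − pₑ)/(1 − pₑ) = (0.6528 − 0.5092)/(1 − 0.5092) = 0.293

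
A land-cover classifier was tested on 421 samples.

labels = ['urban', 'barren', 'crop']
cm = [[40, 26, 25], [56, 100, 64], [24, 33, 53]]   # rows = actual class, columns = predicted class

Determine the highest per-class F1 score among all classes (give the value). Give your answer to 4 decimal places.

0.5277

Per-class F1 score (2·TP/(2·TP+FP+FN)):
  urban: TP=40, FP=56+24=80, FN=26+25=51 → 80/211 = 0.37915
  barren: TP=100, FP=26+33=59, FN=56+64=120 → 200/379 = 0.52770
  crop: TP=53, FP=25+64=89, FN=24+33=57 → 106/252 = 0.42063
Highest is class 'barren' with F1 score = 0.5277.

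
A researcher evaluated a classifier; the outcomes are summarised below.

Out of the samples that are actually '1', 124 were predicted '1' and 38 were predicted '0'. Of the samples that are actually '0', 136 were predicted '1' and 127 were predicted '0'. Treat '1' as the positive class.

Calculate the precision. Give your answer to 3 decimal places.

Precision = TP/(TP+FP) = 124/(124+136) = 124/260 = 0.477

0.477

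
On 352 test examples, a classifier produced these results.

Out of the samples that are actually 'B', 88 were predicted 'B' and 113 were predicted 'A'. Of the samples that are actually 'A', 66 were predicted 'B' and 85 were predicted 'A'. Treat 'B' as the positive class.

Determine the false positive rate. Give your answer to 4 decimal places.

0.4371

FPR = FP/(FP+TN) = 66/(66+85) = 0.4371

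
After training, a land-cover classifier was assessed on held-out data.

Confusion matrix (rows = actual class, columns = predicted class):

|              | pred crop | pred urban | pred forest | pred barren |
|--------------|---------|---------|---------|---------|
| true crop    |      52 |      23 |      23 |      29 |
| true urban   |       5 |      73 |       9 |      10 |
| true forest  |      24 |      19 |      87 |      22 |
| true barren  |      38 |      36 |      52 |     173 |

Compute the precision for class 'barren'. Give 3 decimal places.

0.739

precision = TP/(TP+FP).
barren: TP=173, FP=29+10+22=61 → 173/234 = 0.7393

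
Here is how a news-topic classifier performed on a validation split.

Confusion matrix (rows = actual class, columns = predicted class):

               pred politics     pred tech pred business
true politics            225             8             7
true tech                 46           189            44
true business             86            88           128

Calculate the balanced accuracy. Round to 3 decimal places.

Balanced accuracy = mean of per-class recall.
  politics: recall = 225/240 = 0.9375
  tech: recall = 189/279 = 0.6774
  business: recall = 128/302 = 0.4238
Mean = (0.9375 + 0.6774 + 0.4238) / 3 = 0.680

0.680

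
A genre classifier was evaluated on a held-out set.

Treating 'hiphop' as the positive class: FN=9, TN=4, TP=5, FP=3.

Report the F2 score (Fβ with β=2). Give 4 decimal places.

Fβ = (1+β²)·TP / ((1+β²)·TP + β²·FN + FP), with β²=4
= 5·5 / (5·5 + 4·9 + 3) = 0.3906

0.3906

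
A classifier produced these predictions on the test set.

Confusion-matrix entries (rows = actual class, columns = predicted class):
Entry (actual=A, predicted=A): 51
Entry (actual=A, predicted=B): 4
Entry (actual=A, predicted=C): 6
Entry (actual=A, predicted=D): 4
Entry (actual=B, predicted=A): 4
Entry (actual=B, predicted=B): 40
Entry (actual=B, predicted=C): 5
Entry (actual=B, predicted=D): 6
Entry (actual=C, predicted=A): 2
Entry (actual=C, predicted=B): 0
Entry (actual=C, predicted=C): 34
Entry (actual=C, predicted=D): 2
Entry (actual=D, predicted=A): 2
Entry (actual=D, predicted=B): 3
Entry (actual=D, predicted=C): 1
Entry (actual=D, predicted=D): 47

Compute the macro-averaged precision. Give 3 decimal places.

0.813

Per-class precision (TP/(TP+FP)):
  A: TP=51, FP=4+2+2=8 → 51/59 = 0.8644
  B: TP=40, FP=4+0+3=7 → 40/47 = 0.8511
  C: TP=34, FP=6+5+1=12 → 34/46 = 0.7391
  D: TP=47, FP=4+6+2=12 → 47/59 = 0.7966
Macro-precision = mean = (0.8644 + 0.8511 + 0.7391 + 0.7966) / 4 = 0.813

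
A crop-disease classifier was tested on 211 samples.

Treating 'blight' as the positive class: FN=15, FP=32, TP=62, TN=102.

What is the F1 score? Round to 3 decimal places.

0.725

Precision = TP/(TP+FP) = 62/94 = 0.6596
Recall = TP/(TP+FN) = 62/77 = 0.8052
F1 = 2·TP/(2·TP+FP+FN) = 124/171 = 0.725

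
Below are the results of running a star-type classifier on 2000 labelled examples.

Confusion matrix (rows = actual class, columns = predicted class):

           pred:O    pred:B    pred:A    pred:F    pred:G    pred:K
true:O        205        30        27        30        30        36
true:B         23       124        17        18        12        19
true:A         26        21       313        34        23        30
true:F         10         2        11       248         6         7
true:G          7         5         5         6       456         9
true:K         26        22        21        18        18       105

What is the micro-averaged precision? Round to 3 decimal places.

Micro-averaging pools counts across classes: ΣTP=1451, ΣFP=549, ΣFN=549.
Micro-precision = TP/(TP+FP) on pooled counts = 0.726 (equals overall accuracy in single-label multiclass).

0.726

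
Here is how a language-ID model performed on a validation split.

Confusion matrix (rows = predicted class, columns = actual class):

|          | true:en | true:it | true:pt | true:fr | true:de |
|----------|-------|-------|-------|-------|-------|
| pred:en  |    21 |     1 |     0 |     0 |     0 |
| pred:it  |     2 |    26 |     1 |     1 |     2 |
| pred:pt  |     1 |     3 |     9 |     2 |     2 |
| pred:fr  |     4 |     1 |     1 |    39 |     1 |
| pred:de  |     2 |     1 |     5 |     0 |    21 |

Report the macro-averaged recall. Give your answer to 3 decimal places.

Per-class recall (TP/(TP+FN)):
  en: TP=21, FN=2+1+4+2=9 → 21/30 = 0.7000
  it: TP=26, FN=1+3+1+1=6 → 26/32 = 0.8125
  pt: TP=9, FN=0+1+1+5=7 → 9/16 = 0.5625
  fr: TP=39, FN=0+1+2+0=3 → 39/42 = 0.9286
  de: TP=21, FN=0+2+2+1=5 → 21/26 = 0.8077
Macro-recall = mean = (0.7000 + 0.8125 + 0.5625 + 0.9286 + 0.8077) / 5 = 0.762

0.762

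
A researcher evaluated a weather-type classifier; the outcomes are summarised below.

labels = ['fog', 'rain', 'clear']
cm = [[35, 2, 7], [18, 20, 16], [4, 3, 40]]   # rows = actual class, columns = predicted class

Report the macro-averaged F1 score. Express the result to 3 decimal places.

0.642

Per-class F1 score (2·TP/(2·TP+FP+FN)):
  fog: TP=35, FP=18+4=22, FN=2+7=9 → 70/101 = 0.6931
  rain: TP=20, FP=2+3=5, FN=18+16=34 → 40/79 = 0.5063
  clear: TP=40, FP=7+16=23, FN=4+3=7 → 80/110 = 0.7273
Macro-F1 score = mean = (0.6931 + 0.5063 + 0.7273) / 3 = 0.642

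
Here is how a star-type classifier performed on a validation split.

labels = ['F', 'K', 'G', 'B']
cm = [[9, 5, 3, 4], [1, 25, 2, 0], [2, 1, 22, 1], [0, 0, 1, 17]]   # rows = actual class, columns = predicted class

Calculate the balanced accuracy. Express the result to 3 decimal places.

0.778

Balanced accuracy = mean of per-class recall.
  F: recall = 9/21 = 0.4286
  K: recall = 25/28 = 0.8929
  G: recall = 22/26 = 0.8462
  B: recall = 17/18 = 0.9444
Mean = (0.4286 + 0.8929 + 0.8462 + 0.9444) / 4 = 0.778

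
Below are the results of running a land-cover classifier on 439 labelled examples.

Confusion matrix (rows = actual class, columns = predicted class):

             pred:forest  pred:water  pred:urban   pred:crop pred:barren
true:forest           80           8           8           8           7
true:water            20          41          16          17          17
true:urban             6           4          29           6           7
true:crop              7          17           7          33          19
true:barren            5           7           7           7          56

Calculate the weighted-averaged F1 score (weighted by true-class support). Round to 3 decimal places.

0.537

Per-class F1 score (2·TP/(2·TP+FP+FN)):
  forest: TP=80, FP=20+6+7+5=38, FN=8+8+8+7=31 → 160/229 = 0.6987
  water: TP=41, FP=8+4+17+7=36, FN=20+16+17+17=70 → 82/188 = 0.4362
  urban: TP=29, FP=8+16+7+7=38, FN=6+4+6+7=23 → 58/119 = 0.4874
  crop: TP=33, FP=8+17+6+7=38, FN=7+17+7+19=50 → 66/154 = 0.4286
  barren: TP=56, FP=7+17+7+19=50, FN=5+7+7+7=26 → 112/188 = 0.5957
Weighted-F1 score = Σ (supportᵢ/N)·F1 scoreᵢ with N=439: (111/439)·0.6987 + (111/439)·0.4362 + (52/439)·0.4874 + (83/439)·0.4286 + (82/439)·0.5957 = 0.537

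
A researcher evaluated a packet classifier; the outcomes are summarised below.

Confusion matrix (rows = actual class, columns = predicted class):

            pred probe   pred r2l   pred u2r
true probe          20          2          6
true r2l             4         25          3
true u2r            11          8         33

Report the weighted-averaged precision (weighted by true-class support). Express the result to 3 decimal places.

0.712

Per-class precision (TP/(TP+FP)):
  probe: TP=20, FP=4+11=15 → 20/35 = 0.5714
  r2l: TP=25, FP=2+8=10 → 25/35 = 0.7143
  u2r: TP=33, FP=6+3=9 → 33/42 = 0.7857
Weighted-precision = Σ (supportᵢ/N)·precisionᵢ with N=112: (28/112)·0.5714 + (32/112)·0.7143 + (52/112)·0.7857 = 0.712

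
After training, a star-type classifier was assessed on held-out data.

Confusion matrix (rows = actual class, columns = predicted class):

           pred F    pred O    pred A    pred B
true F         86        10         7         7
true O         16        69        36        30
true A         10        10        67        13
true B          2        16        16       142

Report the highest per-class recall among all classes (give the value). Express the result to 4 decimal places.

0.8068

Per-class recall (TP/(TP+FN)):
  F: TP=86, FN=10+7+7=24 → 86/110 = 0.78182
  O: TP=69, FN=16+36+30=82 → 69/151 = 0.45695
  A: TP=67, FN=10+10+13=33 → 67/100 = 0.67000
  B: TP=142, FN=2+16+16=34 → 142/176 = 0.80682
Highest is class 'B' with recall = 0.8068.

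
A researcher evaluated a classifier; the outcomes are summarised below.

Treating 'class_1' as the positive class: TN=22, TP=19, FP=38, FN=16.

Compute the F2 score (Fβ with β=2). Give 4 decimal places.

0.4822

Fβ = (1+β²)·TP / ((1+β²)·TP + β²·FN + FP), with β²=4
= 5·19 / (5·19 + 4·16 + 38) = 0.4822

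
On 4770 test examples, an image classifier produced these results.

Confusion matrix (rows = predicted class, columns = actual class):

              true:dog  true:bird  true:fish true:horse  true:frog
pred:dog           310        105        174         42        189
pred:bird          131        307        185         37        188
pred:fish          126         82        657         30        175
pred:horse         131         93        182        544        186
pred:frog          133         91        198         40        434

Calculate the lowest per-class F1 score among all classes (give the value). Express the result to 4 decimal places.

Per-class F1 score (2·TP/(2·TP+FP+FN)):
  dog: TP=310, FP=105+174+42+189=510, FN=131+126+131+133=521 → 620/1651 = 0.37553
  bird: TP=307, FP=131+185+37+188=541, FN=105+82+93+91=371 → 614/1526 = 0.40236
  fish: TP=657, FP=126+82+30+175=413, FN=174+185+182+198=739 → 1314/2466 = 0.53285
  horse: TP=544, FP=131+93+182+186=592, FN=42+37+30+40=149 → 1088/1829 = 0.59486
  frog: TP=434, FP=133+91+198+40=462, FN=189+188+175+186=738 → 868/2068 = 0.41973
Lowest is class 'dog' with F1 score = 0.3755.

0.3755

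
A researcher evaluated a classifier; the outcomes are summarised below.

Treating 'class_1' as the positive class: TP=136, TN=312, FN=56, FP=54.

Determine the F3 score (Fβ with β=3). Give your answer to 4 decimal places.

Fβ = (1+β²)·TP / ((1+β²)·TP + β²·FN + FP), with β²=9
= 10·136 / (10·136 + 9·56 + 54) = 0.7091

0.7091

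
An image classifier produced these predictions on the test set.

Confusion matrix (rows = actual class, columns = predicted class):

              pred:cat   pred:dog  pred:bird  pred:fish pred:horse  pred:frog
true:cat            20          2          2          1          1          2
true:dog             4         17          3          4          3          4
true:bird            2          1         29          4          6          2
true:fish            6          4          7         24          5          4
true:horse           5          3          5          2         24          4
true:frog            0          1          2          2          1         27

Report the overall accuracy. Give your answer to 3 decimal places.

0.605

Accuracy = trace / total = (20+17+29+24+24+27=141) / 233 = 141/233 = 0.605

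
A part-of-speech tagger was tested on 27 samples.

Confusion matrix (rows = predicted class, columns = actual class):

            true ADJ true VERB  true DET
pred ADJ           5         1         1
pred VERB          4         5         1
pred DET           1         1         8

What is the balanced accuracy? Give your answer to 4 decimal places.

0.6714

Balanced accuracy = mean of per-class recall.
  ADJ: recall = 5/10 = 0.50000
  VERB: recall = 5/7 = 0.71429
  DET: recall = 8/10 = 0.80000
Mean = (0.50000 + 0.71429 + 0.80000) / 3 = 0.6714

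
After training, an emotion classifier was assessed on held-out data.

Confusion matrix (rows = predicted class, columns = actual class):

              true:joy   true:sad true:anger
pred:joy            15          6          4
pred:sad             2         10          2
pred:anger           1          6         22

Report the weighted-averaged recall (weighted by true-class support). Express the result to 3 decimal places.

0.691

Per-class recall (TP/(TP+FN)):
  joy: TP=15, FN=2+1=3 → 15/18 = 0.8333
  sad: TP=10, FN=6+6=12 → 10/22 = 0.4545
  anger: TP=22, FN=4+2=6 → 22/28 = 0.7857
Weighted-recall = Σ (supportᵢ/N)·recallᵢ with N=68: (18/68)·0.8333 + (22/68)·0.4545 + (28/68)·0.7857 = 0.691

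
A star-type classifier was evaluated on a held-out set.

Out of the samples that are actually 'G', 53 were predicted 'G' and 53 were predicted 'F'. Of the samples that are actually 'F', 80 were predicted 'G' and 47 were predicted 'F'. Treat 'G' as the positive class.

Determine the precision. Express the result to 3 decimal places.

Precision = TP/(TP+FP) = 53/(53+80) = 53/133 = 0.398

0.398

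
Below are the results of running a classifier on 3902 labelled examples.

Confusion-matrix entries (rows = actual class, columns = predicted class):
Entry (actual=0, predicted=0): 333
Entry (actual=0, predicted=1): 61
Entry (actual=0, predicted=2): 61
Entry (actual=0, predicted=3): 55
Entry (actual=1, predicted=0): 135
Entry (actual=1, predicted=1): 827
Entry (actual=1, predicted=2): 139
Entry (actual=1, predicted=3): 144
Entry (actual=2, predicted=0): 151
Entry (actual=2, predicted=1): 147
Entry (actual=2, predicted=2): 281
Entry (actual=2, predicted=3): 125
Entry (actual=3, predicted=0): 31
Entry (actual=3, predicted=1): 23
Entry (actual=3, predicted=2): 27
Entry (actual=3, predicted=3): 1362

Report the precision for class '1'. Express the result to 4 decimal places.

One-vs-rest for '1': TP = diagonal; FP = other classes predicted '1'; FN = '1' predicted as other.
precision = TP/(TP+FP).
1: TP=827, FP=61+147+23=231 → 827/1058 = 0.78166

0.7817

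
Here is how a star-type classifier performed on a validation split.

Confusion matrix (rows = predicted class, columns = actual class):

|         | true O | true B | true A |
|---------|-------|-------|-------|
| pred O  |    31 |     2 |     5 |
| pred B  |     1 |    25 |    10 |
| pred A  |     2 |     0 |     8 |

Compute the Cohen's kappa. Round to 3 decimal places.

Observed agreement pₒ = trace/N = 64/84 = 0.7619
Expected agreement pₑ = Σ (rowᵢ·colᵢ)/N² = (34·38 + 27·36 + 23·10)/84² = 0.3535
κ = (pₒ − pₑ)/(1 − pₑ) = (0.7619 − 0.3535)/(1 − 0.3535) = 0.632

0.632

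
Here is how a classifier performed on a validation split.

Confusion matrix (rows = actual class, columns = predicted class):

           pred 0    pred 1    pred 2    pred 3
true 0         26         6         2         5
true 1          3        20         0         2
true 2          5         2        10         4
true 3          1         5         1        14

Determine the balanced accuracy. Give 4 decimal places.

Balanced accuracy = mean of per-class recall.
  0: recall = 26/39 = 0.66667
  1: recall = 20/25 = 0.80000
  2: recall = 10/21 = 0.47619
  3: recall = 14/21 = 0.66667
Mean = (0.66667 + 0.80000 + 0.47619 + 0.66667) / 4 = 0.6524

0.6524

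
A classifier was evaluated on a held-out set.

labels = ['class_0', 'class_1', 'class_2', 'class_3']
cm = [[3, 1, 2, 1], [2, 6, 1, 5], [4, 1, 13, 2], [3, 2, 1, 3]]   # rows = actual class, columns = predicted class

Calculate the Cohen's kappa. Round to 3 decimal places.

Observed agreement pₒ = trace/N = 25/50 = 0.5000
Expected agreement pₑ = Σ (rowᵢ·colᵢ)/N² = (7·12 + 14·10 + 20·17 + 9·11)/50² = 0.2652
κ = (pₒ − pₑ)/(1 − pₑ) = (0.5000 − 0.2652)/(1 − 0.2652) = 0.320

0.320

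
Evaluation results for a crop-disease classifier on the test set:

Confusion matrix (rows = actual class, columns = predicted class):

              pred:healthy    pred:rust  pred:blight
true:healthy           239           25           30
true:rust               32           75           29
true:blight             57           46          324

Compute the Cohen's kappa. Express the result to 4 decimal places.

0.5872

Observed agreement pₒ = trace/N = 638/857 = 0.74446
Expected agreement pₑ = Σ (rowᵢ·colᵢ)/N² = (294·328 + 136·146 + 427·383)/857² = 0.38101
κ = (pₒ − pₑ)/(1 − pₑ) = (0.74446 − 0.38101)/(1 − 0.38101) = 0.5872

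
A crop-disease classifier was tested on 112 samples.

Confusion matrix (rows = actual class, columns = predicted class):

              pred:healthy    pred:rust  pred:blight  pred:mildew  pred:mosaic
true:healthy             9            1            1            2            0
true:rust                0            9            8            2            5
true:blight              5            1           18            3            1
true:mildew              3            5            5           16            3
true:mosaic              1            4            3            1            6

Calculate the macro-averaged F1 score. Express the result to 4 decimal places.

0.5065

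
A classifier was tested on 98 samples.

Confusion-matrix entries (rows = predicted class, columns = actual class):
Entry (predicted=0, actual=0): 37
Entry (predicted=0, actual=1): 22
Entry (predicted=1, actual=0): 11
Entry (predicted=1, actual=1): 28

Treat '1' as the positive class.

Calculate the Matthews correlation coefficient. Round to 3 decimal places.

0.338

MCC = (TP·TN − FP·FN) / √((TP+FP)(TP+FN)(TN+FP)(TN+FN))
Numerator = 28·37 − 11·22 = 794
Denominator = √(39·50·48·59) = √5522400 = 2349.9787
MCC = 794 / 2349.9787 = 0.338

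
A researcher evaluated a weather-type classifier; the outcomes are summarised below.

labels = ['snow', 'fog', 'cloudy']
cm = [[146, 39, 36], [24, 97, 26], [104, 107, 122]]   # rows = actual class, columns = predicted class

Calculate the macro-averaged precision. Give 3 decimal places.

Per-class precision (TP/(TP+FP)):
  snow: TP=146, FP=24+104=128 → 146/274 = 0.5328
  fog: TP=97, FP=39+107=146 → 97/243 = 0.3992
  cloudy: TP=122, FP=36+26=62 → 122/184 = 0.6630
Macro-precision = mean = (0.5328 + 0.3992 + 0.6630) / 3 = 0.532

0.532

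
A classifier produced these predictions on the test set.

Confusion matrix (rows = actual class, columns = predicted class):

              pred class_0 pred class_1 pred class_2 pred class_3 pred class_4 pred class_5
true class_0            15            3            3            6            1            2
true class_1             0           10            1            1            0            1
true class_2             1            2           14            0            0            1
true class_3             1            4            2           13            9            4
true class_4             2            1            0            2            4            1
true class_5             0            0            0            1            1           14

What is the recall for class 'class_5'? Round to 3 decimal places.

recall = TP/(TP+FN).
class_5: TP=14, FN=0+0+0+1+1=2 → 14/16 = 0.8750

0.875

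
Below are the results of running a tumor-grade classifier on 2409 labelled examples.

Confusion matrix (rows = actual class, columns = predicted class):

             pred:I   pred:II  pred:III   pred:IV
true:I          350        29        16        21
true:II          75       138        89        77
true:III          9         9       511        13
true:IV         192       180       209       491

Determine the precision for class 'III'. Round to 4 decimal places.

0.6194

Treat 'III' as positive and all other classes as negative.
precision = TP/(TP+FP).
III: TP=511, FP=16+89+209=314 → 511/825 = 0.61939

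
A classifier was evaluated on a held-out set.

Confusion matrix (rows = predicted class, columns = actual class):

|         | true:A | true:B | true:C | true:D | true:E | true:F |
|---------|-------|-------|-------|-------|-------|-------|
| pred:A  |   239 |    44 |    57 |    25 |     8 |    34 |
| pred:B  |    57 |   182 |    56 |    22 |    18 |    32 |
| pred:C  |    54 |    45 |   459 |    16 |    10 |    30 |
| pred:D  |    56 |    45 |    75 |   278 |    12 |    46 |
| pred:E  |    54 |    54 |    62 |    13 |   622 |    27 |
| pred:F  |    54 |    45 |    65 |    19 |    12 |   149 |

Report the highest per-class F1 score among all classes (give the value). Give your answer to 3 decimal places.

0.822

Per-class F1 score (2·TP/(2·TP+FP+FN)):
  A: TP=239, FP=44+57+25+8+34=168, FN=57+54+56+54+54=275 → 478/921 = 0.5190
  B: TP=182, FP=57+56+22+18+32=185, FN=44+45+45+54+45=233 → 364/782 = 0.4655
  C: TP=459, FP=54+45+16+10+30=155, FN=57+56+75+62+65=315 → 918/1388 = 0.6614
  D: TP=278, FP=56+45+75+12+46=234, FN=25+22+16+13+19=95 → 556/885 = 0.6282
  E: TP=622, FP=54+54+62+13+27=210, FN=8+18+10+12+12=60 → 1244/1514 = 0.8217
  F: TP=149, FP=54+45+65+19+12=195, FN=34+32+30+46+27=169 → 298/662 = 0.4502
Highest is class 'E' with F1 score = 0.822.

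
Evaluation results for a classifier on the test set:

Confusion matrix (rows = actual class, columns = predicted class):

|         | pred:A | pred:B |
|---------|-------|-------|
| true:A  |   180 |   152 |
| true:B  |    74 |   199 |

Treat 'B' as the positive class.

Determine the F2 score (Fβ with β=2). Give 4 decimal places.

0.6895

Fβ = (1+β²)·TP / ((1+β²)·TP + β²·FN + FP), with β²=4
= 5·199 / (5·199 + 4·74 + 152) = 0.6895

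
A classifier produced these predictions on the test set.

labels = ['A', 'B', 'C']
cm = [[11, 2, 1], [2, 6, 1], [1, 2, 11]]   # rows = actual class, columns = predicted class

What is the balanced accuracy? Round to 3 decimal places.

Balanced accuracy = mean of per-class recall.
  A: recall = 11/14 = 0.7857
  B: recall = 6/9 = 0.6667
  C: recall = 11/14 = 0.7857
Mean = (0.7857 + 0.6667 + 0.7857) / 3 = 0.746

0.746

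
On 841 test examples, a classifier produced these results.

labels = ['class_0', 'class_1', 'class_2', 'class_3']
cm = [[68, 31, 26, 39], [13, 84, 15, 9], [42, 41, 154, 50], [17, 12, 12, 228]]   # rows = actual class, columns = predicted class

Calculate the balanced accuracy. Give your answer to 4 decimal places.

Balanced accuracy = mean of per-class recall.
  class_0: recall = 68/164 = 0.41463
  class_1: recall = 84/121 = 0.69421
  class_2: recall = 154/287 = 0.53659
  class_3: recall = 228/269 = 0.84758
Mean = (0.41463 + 0.69421 + 0.53659 + 0.84758) / 4 = 0.6233

0.6233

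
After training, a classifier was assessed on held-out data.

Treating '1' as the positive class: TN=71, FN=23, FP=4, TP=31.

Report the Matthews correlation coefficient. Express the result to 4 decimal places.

0.5778

MCC = (TP·TN − FP·FN) / √((TP+FP)(TP+FN)(TN+FP)(TN+FN))
Numerator = 31·71 − 4·23 = 2109
Denominator = √(35·54·75·94) = √13324500 = 3650.2740
MCC = 2109 / 3650.2740 = 0.5778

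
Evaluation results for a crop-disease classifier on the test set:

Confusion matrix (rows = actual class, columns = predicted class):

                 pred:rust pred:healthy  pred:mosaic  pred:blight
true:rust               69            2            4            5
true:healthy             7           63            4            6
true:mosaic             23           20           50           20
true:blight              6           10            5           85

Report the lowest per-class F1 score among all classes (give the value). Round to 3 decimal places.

Per-class F1 score (2·TP/(2·TP+FP+FN)):
  rust: TP=69, FP=7+23+6=36, FN=2+4+5=11 → 138/185 = 0.7459
  healthy: TP=63, FP=2+20+10=32, FN=7+4+6=17 → 126/175 = 0.7200
  mosaic: TP=50, FP=4+4+5=13, FN=23+20+20=63 → 100/176 = 0.5682
  blight: TP=85, FP=5+6+20=31, FN=6+10+5=21 → 170/222 = 0.7658
Lowest is class 'mosaic' with F1 score = 0.568.

0.568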